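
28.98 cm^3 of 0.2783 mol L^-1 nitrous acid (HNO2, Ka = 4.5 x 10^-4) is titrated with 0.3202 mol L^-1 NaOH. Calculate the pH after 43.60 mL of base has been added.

n(acid) = 0.2783 x 0.02898 = 0.008065 mol; n(NaOH) added = 0.3202 x 0.04360 = 0.01396 mol.
Base is in excess by 0.01396 - 0.008065 = 0.005896 mol in a total volume of 0.07258 L.
[OH^-] = 0.005896/0.07258 = 0.08123 M, so pOH = 1.09 and pH = 14.00 - 1.09 = 12.91.

12.91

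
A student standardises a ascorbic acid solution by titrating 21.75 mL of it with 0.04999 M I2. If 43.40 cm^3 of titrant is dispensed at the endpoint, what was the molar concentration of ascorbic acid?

0.0998 M

n(I2) = 0.04999 x 0.04340 = 0.002170 mol.
From the balanced equation, 1 mol I2 reacts with 1 mol ascorbic acid, so n(ascorbic acid) = 0.002170 x 1/1 = 0.002170 mol.
[ascorbic acid] = 0.002170 / 0.02175 L = 0.0998 M.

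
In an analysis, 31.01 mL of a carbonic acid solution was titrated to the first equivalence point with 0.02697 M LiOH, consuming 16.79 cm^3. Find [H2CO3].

n(LiOH) = 0.02697 x 0.01679 = 0.0004528 mol.
At the first equivalence point, 1 mol OH^- react per mol H2CO3, so n(H2CO3) = 0.0004528 / 1 = 0.0004528 mol.
[H2CO3] = 0.0004528 / 0.03101 L = 0.0146 M.

0.0146 M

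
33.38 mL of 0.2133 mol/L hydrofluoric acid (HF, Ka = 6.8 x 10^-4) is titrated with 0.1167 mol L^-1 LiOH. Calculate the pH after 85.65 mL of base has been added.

n(acid) = 0.2133 x 0.03338 = 0.007120 mol; n(LiOH) added = 0.1167 x 0.08565 = 0.009995 mol.
Base is in excess by 0.009995 - 0.007120 = 0.002875 mol in a total volume of 0.1190 L.
[OH^-] = 0.002875/0.1190 = 0.02416 M, so pOH = 1.62 and pH = 14.00 - 1.62 = 12.38.

12.38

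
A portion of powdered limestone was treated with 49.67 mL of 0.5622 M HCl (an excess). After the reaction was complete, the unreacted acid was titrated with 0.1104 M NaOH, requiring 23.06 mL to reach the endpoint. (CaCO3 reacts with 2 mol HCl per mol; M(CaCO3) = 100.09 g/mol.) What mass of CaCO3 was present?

Total n(HCl) added = 0.5622 x 0.04967 = 0.02792 mol.
n(NaOH) used = 0.1104 x 0.02306 = 0.002546 mol, which equals the excess n(HCl).
So n(HCl) consumed by the sample = 0.02792 - 0.002546 = 0.02538 mol.
n(CaCO3) = 0.02538 / 2 = 0.01269 mol.
mass = 0.01269 mol x 100.09 g/mol = 1.27 g.

1.27 g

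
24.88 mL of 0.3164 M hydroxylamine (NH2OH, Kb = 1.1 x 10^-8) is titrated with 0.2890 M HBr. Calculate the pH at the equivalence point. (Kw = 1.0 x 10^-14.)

3.43

n(NH2OH) = 0.3164 x 0.02488 = 0.007872 mol; V(HBr) at equivalence = 0.007872/0.2890 = 0.02724 L.
At equivalence the base is fully converted to NH3OH+; total volume = 0.05212 L, so [NH3OH+] = 0.007872/0.05212 = 0.1510 M.
Ka(NH3OH+) = Kw/Kb = 1.0e-14 / 1.1 x 10^-8 = 9.09e-7.
[H^+] = sqrt(Ka x [NH3OH+]) = sqrt(9.09e-7 x 0.1510) = 0.000371 M.
pH = -log(0.000371) = 3.43.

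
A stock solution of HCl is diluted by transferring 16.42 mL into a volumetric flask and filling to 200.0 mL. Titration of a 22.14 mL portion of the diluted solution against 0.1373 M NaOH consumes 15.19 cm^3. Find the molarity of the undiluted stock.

n(NaOH) = 0.1373 x 0.01519 = 0.002086 mol.
n(HCl) in the aliquot = 0.002086 mol.
[diluted HCl] = 0.002086 / 0.02214 = 0.09420 M.
Dilution factor = 200.0/16.42 = 12.18, so [stock] = 0.09420 x 12.18 = 1.15 M.

1.15 M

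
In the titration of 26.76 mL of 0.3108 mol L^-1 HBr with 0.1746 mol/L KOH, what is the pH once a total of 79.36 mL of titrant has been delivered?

n(acid) = 0.3108 x 0.02676 = 0.008317 mol; n(KOH) added = 0.1746 x 0.07936 = 0.01386 mol.
Base is in excess by 0.01386 - 0.008317 = 0.005539 mol in a total volume of 0.1061 L.
[OH^-] = 0.005539/0.1061 = 0.05220 M, so pOH = 1.28 and pH = 14.00 - 1.28 = 12.72.

12.72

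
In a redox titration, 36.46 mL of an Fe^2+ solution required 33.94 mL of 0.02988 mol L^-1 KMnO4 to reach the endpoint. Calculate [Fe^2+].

n(KMnO4) = 0.02988 x 0.03394 = 0.001014 mol.
From the balanced equation, 1 mol KMnO4 reacts with 5 mol Fe^2+, so n(Fe^2+) = 0.001014 x 5/1 = 0.005071 mol.
[Fe^2+] = 0.005071 / 0.03646 L = 0.139 M.

0.139 M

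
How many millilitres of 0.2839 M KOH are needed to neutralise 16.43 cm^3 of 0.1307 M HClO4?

7.56 mL

n(HClO4) = 0.1307 mol/L x 0.01643 L = 0.002147 mol.
At equivalence n(KOH) = n(HClO4) = 0.002147 mol.
V(KOH) = 0.002147 / 0.2839 = 0.007564 L = 7.56 mL.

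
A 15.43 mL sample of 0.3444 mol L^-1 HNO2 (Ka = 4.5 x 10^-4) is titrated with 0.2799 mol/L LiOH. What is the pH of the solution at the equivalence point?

n(HNO2) = 0.3444 x 0.01543 = 0.005314 mol; V(LiOH) at equivalence = 0.005314/0.2799 = 0.01899 L.
At equivalence all the acid is converted to NO2-; total volume = 0.01543 + 0.01899 = 0.03442 L, so [NO2-] = 0.005314/0.03442 = 0.1544 M.
Kb = Kw/Ka = 1.0e-14 / 4.5 x 10^-4 = 2.22e-11.
[OH^-] = sqrt(Kb x [NO2-]) = sqrt(2.22e-11 x 0.1544) = 1.85e-6 M.
pOH = 5.73, so pH = 14.00 - 5.73 = 8.27.

8.27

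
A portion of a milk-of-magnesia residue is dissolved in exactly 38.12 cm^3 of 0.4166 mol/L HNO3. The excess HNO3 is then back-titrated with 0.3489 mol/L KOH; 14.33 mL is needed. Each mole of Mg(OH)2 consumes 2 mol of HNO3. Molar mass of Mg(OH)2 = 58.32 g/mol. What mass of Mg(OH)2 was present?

Total n(HNO3) added = 0.4166 x 0.03812 = 0.01588 mol.
n(KOH) used = 0.3489 x 0.01433 = 0.005000 mol, which equals the excess n(HNO3).
So n(HNO3) consumed by the sample = 0.01588 - 0.005000 = 0.01088 mol.
n(Mg(OH)2) = 0.01088 / 2 = 0.005441 mol.
mass = 0.005441 mol x 58.32 g/mol = 0.317 g.

0.317 g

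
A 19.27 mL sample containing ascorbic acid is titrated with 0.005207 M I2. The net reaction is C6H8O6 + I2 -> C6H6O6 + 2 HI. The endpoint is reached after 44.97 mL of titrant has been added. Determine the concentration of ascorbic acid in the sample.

0.0122 M

n(I2) = 0.005207 x 0.04497 = 0.0002342 mol.
From the balanced equation, 1 mol I2 reacts with 1 mol ascorbic acid, so n(ascorbic acid) = 0.0002342 x 1/1 = 0.0002342 mol.
[ascorbic acid] = 0.0002342 / 0.01927 L = 0.0122 M.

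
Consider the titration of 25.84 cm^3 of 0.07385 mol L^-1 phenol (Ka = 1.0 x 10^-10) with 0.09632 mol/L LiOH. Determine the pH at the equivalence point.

n(C6H5OH) = 0.07385 x 0.02584 = 0.001908 mol; V(LiOH) at equivalence = 0.001908/0.09632 = 0.01981 L.
At equivalence all the acid is converted to C6H5O-; total volume = 0.02584 + 0.01981 = 0.04565 L, so [C6H5O-] = 0.001908/0.04565 = 0.04180 M.
Kb = Kw/Ka = 1.0e-14 / 1.0 x 10^-10 = 0.000100.
[OH^-] = sqrt(Kb x [C6H5O-]) = sqrt(0.000100 x 0.04180) = 0.00204 M.
pOH = 2.69, so pH = 14.00 - 2.69 = 11.31.

11.31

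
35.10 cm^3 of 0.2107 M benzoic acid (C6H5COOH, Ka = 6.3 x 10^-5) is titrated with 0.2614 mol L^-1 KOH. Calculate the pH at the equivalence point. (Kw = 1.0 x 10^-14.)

8.63

n(C6H5COOH) = 0.2107 x 0.03510 = 0.007396 mol; V(KOH) at equivalence = 0.007396/0.2614 = 0.02829 L.
At equivalence all the acid is converted to C6H5COO-; total volume = 0.03510 + 0.02829 = 0.06339 L, so [C6H5COO-] = 0.007396/0.06339 = 0.1167 M.
Kb = Kw/Ka = 1.0e-14 / 6.3 x 10^-5 = 1.59e-10.
[OH^-] = sqrt(Kb x [C6H5COO-]) = sqrt(1.59e-10 x 0.1167) = 4.30e-6 M.
pOH = 5.37, so pH = 14.00 - 5.37 = 8.63.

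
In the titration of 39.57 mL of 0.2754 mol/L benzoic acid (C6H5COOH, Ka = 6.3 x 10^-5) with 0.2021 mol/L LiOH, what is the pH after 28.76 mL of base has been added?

Initial n(C6H5COOH) = 0.2754 x 0.03957 = 0.01090 mol.
n(LiOH) added = 0.2021 x 0.02876 = 0.005812 mol, converting that many moles of C6H5COOH to C6H5COO-.
Remaining n(C6H5COOH) = 0.005085 mol; n(C6H5COO-) = 0.005812 mol.
By Henderson-Hasselbalch, pH = pKa + log([A^-]/[HA]) = 4.20 + log(0.005812/0.005085) = 4.20 + (+0.06) = 4.26.

4.26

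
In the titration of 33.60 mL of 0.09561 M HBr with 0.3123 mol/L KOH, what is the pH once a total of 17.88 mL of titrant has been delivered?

n(acid) = 0.09561 x 0.03360 = 0.003212 mol; n(KOH) added = 0.3123 x 0.01788 = 0.005584 mol.
Base is in excess by 0.005584 - 0.003212 = 0.002371 mol in a total volume of 0.05148 L.
[OH^-] = 0.002371/0.05148 = 0.04607 M, so pOH = 1.34 and pH = 14.00 - 1.34 = 12.66.

12.66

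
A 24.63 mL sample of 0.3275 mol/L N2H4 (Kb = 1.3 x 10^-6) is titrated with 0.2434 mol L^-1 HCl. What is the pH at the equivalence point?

n(N2H4) = 0.3275 x 0.02463 = 0.008066 mol; V(HCl) at equivalence = 0.008066/0.2434 = 0.03314 L.
At equivalence the base is fully converted to N2H5+; total volume = 0.05777 L, so [N2H5+] = 0.008066/0.05777 = 0.1396 M.
Ka(N2H5+) = Kw/Kb = 1.0e-14 / 1.3 x 10^-6 = 7.69e-9.
[H^+] = sqrt(Ka x [N2H5+]) = sqrt(7.69e-9 x 0.1396) = 3.28e-5 M.
pH = -log(3.28e-5) = 4.48.

4.48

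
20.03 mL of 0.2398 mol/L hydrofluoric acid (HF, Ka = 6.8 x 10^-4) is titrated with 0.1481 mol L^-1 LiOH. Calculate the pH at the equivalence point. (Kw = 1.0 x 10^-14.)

n(HF) = 0.2398 x 0.02003 = 0.004803 mol; V(LiOH) at equivalence = 0.004803/0.1481 = 0.03243 L.
At equivalence all the acid is converted to F-; total volume = 0.02003 + 0.03243 = 0.05246 L, so [F-] = 0.004803/0.05246 = 0.09156 M.
Kb = Kw/Ka = 1.0e-14 / 6.8 x 10^-4 = 1.47e-11.
[OH^-] = sqrt(Kb x [F-]) = sqrt(1.47e-11 x 0.09156) = 1.16e-6 M.
pOH = 5.94, so pH = 14.00 - 5.94 = 8.06.

8.06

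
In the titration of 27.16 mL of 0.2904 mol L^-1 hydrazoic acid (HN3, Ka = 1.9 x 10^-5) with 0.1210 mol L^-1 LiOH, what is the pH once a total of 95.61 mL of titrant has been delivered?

n(acid) = 0.2904 x 0.02716 = 0.007887 mol; n(LiOH) added = 0.1210 x 0.09561 = 0.01157 mol.
Base is in excess by 0.01157 - 0.007887 = 0.003682 mol in a total volume of 0.1228 L.
[OH^-] = 0.003682/0.1228 = 0.02999 M, so pOH = 1.52 and pH = 14.00 - 1.52 = 12.48.

12.48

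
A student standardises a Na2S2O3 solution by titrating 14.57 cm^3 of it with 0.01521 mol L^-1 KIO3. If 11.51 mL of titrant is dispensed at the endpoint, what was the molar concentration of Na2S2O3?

n(KIO3) = 0.01521 x 0.01151 = 0.0001751 mol.
From the balanced equation, 1 mol KIO3 reacts with 6 mol Na2S2O3, so n(Na2S2O3) = 0.0001751 x 6/1 = 0.001050 mol.
[Na2S2O3] = 0.001050 / 0.01457 L = 0.0721 M.

0.0721 M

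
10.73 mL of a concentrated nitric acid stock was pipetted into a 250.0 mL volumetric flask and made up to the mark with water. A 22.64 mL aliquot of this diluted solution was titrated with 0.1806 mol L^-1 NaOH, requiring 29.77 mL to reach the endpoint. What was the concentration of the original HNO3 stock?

n(NaOH) = 0.1806 x 0.02977 = 0.005376 mol.
n(HNO3) in the aliquot = 0.005376 mol.
[diluted HNO3] = 0.005376 / 0.02264 = 0.2375 M.
Dilution factor = 250.0/10.73 = 23.30, so [stock] = 0.2375 x 23.30 = 5.53 M.

5.53 M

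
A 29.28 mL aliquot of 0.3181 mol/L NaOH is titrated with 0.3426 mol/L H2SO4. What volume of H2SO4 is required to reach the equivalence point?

n(NaOH) = 0.3181 mol/L x 0.02928 L = 0.009314 mol.
The neutralisation is 2 NaOH : 1 H2SO4, so n(H2SO4) = 0.009314 x 1/2 = 0.004657 mol.
V(H2SO4) = 0.004657 / 0.3426 = 0.01359 L = 13.6 mL.

13.6 mL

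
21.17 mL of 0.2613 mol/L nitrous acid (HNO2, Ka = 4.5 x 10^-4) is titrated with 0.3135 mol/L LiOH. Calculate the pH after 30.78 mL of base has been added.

n(acid) = 0.2613 x 0.02117 = 0.005532 mol; n(LiOH) added = 0.3135 x 0.03078 = 0.009650 mol.
Base is in excess by 0.009650 - 0.005532 = 0.004118 mol in a total volume of 0.05195 L.
[OH^-] = 0.004118/0.05195 = 0.07926 M, so pOH = 1.10 and pH = 14.00 - 1.10 = 12.90.

12.90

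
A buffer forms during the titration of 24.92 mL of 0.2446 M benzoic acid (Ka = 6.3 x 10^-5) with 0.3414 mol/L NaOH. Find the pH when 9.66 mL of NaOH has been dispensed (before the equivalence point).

Initial n(C6H5COOH) = 0.2446 x 0.02492 = 0.006095 mol.
n(NaOH) added = 0.3414 x 0.009660 = 0.003298 mol, converting that many moles of C6H5COOH to C6H5COO-.
Remaining n(C6H5COOH) = 0.002798 mol; n(C6H5COO-) = 0.003298 mol.
By Henderson-Hasselbalch, pH = pKa + log([A^-]/[HA]) = 4.20 + log(0.003298/0.002798) = 4.20 + (+0.07) = 4.27.

4.27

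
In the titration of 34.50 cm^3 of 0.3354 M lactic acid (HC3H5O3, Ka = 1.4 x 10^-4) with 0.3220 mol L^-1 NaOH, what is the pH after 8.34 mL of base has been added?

Initial n(HC3H5O3) = 0.3354 x 0.03450 = 0.01157 mol.
n(NaOH) added = 0.3220 x 0.008340 = 0.002685 mol, converting that many moles of HC3H5O3 to C3H5O3-.
Remaining n(HC3H5O3) = 0.008886 mol; n(C3H5O3-) = 0.002685 mol.
By Henderson-Hasselbalch, pH = pKa + log([A^-]/[HA]) = 3.85 + log(0.002685/0.008886) = 3.85 + (-0.52) = 3.33.

3.33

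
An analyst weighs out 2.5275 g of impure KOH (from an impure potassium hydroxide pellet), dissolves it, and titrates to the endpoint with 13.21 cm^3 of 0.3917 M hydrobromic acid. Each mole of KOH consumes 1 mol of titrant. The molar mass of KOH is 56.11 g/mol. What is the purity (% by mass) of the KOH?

n(HBr) = 0.3917 x 0.01321 = 0.005174 mol.
n(KOH) = 0.005174 / 1 = 0.005174 mol.
mass of KOH = 0.005174 x 56.11 = 0.2903 g.
% purity = 0.2903 / 2.5275 x 100 = 11.5%.

11.5%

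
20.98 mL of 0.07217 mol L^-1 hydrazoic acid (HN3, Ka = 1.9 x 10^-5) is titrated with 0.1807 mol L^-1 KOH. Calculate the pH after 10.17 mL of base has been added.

12.02

n(acid) = 0.07217 x 0.02098 = 0.001514 mol; n(KOH) added = 0.1807 x 0.01017 = 0.001838 mol.
Base is in excess by 0.001838 - 0.001514 = 0.0003236 mol in a total volume of 0.03115 L.
[OH^-] = 0.0003236/0.03115 = 0.01039 M, so pOH = 1.98 and pH = 14.00 - 1.98 = 12.02.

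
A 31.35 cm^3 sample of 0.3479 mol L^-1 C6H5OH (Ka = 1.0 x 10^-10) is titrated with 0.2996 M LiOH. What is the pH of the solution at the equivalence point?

n(C6H5OH) = 0.3479 x 0.03135 = 0.01091 mol; V(LiOH) at equivalence = 0.01091/0.2996 = 0.03640 L.
At equivalence all the acid is converted to C6H5O-; total volume = 0.03135 + 0.03640 = 0.06775 L, so [C6H5O-] = 0.01091/0.06775 = 0.1610 M.
Kb = Kw/Ka = 1.0e-14 / 1.0 x 10^-10 = 0.000100.
[OH^-] = sqrt(Kb x [C6H5O-]) = sqrt(0.000100 x 0.1610) = 0.00401 M.
pOH = 2.40, so pH = 14.00 - 2.40 = 11.60.

11.60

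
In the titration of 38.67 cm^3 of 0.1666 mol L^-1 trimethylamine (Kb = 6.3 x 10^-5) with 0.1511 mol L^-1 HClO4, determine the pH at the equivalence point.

n((CH3)3N) = 0.1666 x 0.03867 = 0.006442 mol; V(HClO4) at equivalence = 0.006442/0.1511 = 0.04264 L.
At equivalence the base is fully converted to (CH3)3NH+; total volume = 0.08131 L, so [(CH3)3NH+] = 0.006442/0.08131 = 0.07924 M.
Ka((CH3)3NH+) = Kw/Kb = 1.0e-14 / 6.3 x 10^-5 = 1.59e-10.
[H^+] = sqrt(Ka x [(CH3)3NH+]) = sqrt(1.59e-10 x 0.07924) = 3.55e-6 M.
pH = -log(3.55e-6) = 5.45.

5.45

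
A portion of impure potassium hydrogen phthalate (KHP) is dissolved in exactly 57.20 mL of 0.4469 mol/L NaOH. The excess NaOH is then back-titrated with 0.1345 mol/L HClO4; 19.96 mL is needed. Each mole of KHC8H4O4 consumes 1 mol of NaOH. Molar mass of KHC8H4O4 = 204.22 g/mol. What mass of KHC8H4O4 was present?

Total n(NaOH) added = 0.4469 x 0.05720 = 0.02556 mol.
n(HClO4) used = 0.1345 x 0.01996 = 0.002685 mol, which equals the excess n(NaOH).
So n(NaOH) consumed by the sample = 0.02556 - 0.002685 = 0.02288 mol.
n(KHC8H4O4) = 0.02288 / 1 = 0.02288 mol.
mass = 0.02288 mol x 204.22 g/mol = 4.67 g.

4.67 g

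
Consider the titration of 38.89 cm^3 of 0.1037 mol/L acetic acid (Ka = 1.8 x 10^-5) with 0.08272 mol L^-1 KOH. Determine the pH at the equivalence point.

8.70

n(CH3COOH) = 0.1037 x 0.03889 = 0.004033 mol; V(KOH) at equivalence = 0.004033/0.08272 = 0.04875 L.
At equivalence all the acid is converted to CH3COO-; total volume = 0.03889 + 0.04875 = 0.08764 L, so [CH3COO-] = 0.004033/0.08764 = 0.04601 M.
Kb = Kw/Ka = 1.0e-14 / 1.8 x 10^-5 = 5.56e-10.
[OH^-] = sqrt(Kb x [CH3COO-]) = sqrt(5.56e-10 x 0.04601) = 5.06e-6 M.
pOH = 5.30, so pH = 14.00 - 5.30 = 8.70.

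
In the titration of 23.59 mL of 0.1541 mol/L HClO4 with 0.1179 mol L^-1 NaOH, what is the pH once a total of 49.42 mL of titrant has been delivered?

12.48

n(acid) = 0.1541 x 0.02359 = 0.003635 mol; n(NaOH) added = 0.1179 x 0.04942 = 0.005827 mol.
Base is in excess by 0.005827 - 0.003635 = 0.002191 mol in a total volume of 0.07301 L.
[OH^-] = 0.002191/0.07301 = 0.03002 M, so pOH = 1.52 and pH = 14.00 - 1.52 = 12.48.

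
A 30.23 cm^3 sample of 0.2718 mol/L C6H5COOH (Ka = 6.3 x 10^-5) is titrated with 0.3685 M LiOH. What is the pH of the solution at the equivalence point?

8.70

n(C6H5COOH) = 0.2718 x 0.03023 = 0.008217 mol; V(LiOH) at equivalence = 0.008217/0.3685 = 0.02230 L.
At equivalence all the acid is converted to C6H5COO-; total volume = 0.03023 + 0.02230 = 0.05253 L, so [C6H5COO-] = 0.008217/0.05253 = 0.1564 M.
Kb = Kw/Ka = 1.0e-14 / 6.3 x 10^-5 = 1.59e-10.
[OH^-] = sqrt(Kb x [C6H5COO-]) = sqrt(1.59e-10 x 0.1564) = 4.98e-6 M.
pOH = 5.30, so pH = 14.00 - 5.30 = 8.70.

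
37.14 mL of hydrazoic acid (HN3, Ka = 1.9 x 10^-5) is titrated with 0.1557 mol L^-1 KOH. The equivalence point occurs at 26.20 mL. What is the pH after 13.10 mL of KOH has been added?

4.72

13.10 mL is exactly half the equivalence volume (26.20/2), i.e. the half-equivalence point.
There, n(HA) = n(A^-), so pH = pKa = -log(1.9 x 10^-5) = 4.72.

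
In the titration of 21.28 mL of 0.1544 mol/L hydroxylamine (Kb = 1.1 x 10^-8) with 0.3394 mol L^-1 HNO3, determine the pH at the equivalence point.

n(NH2OH) = 0.1544 x 0.02128 = 0.003286 mol; V(HNO3) at equivalence = 0.003286/0.3394 = 0.009681 L.
At equivalence the base is fully converted to NH3OH+; total volume = 0.03096 L, so [NH3OH+] = 0.003286/0.03096 = 0.1061 M.
Ka(NH3OH+) = Kw/Kb = 1.0e-14 / 1.1 x 10^-8 = 9.09e-7.
[H^+] = sqrt(Ka x [NH3OH+]) = sqrt(9.09e-7 x 0.1061) = 0.000311 M.
pH = -log(0.000311) = 3.51.

3.51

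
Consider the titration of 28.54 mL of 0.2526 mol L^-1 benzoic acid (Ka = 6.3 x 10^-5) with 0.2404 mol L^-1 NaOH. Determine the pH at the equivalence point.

n(C6H5COOH) = 0.2526 x 0.02854 = 0.007209 mol; V(NaOH) at equivalence = 0.007209/0.2404 = 0.02999 L.
At equivalence all the acid is converted to C6H5COO-; total volume = 0.02854 + 0.02999 = 0.05853 L, so [C6H5COO-] = 0.007209/0.05853 = 0.1232 M.
Kb = Kw/Ka = 1.0e-14 / 6.3 x 10^-5 = 1.59e-10.
[OH^-] = sqrt(Kb x [C6H5COO-]) = sqrt(1.59e-10 x 0.1232) = 4.42e-6 M.
pOH = 5.35, so pH = 14.00 - 5.35 = 8.65.

8.65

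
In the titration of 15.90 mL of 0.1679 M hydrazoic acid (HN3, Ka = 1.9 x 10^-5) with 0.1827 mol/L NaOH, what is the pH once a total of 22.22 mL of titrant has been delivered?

n(acid) = 0.1679 x 0.01590 = 0.002670 mol; n(NaOH) added = 0.1827 x 0.02222 = 0.004060 mol.
Base is in excess by 0.004060 - 0.002670 = 0.001390 mol in a total volume of 0.03812 L.
[OH^-] = 0.001390/0.03812 = 0.03646 M, so pOH = 1.44 and pH = 14.00 - 1.44 = 12.56.

12.56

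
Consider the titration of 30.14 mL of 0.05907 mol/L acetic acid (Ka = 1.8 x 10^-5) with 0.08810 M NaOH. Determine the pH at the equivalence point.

n(CH3COOH) = 0.05907 x 0.03014 = 0.001780 mol; V(NaOH) at equivalence = 0.001780/0.08810 = 0.02021 L.
At equivalence all the acid is converted to CH3COO-; total volume = 0.03014 + 0.02021 = 0.05035 L, so [CH3COO-] = 0.001780/0.05035 = 0.03536 M.
Kb = Kw/Ka = 1.0e-14 / 1.8 x 10^-5 = 5.56e-10.
[OH^-] = sqrt(Kb x [CH3COO-]) = sqrt(5.56e-10 x 0.03536) = 4.43e-6 M.
pOH = 5.35, so pH = 14.00 - 5.35 = 8.65.

8.65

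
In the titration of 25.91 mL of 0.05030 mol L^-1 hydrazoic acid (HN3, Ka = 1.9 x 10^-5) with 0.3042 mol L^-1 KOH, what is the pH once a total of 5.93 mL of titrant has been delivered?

n(acid) = 0.05030 x 0.02591 = 0.001303 mol; n(KOH) added = 0.3042 x 0.005930 = 0.001804 mol.
Base is in excess by 0.001804 - 0.001303 = 0.0005006 mol in a total volume of 0.03184 L.
[OH^-] = 0.0005006/0.03184 = 0.01572 M, so pOH = 1.80 and pH = 14.00 - 1.80 = 12.20.

12.20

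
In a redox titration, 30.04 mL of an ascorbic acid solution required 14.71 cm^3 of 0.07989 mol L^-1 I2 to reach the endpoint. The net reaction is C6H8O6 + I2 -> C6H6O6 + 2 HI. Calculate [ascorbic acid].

n(I2) = 0.07989 x 0.01471 = 0.001175 mol.
From the balanced equation, 1 mol I2 reacts with 1 mol ascorbic acid, so n(ascorbic acid) = 0.001175 x 1/1 = 0.001175 mol.
[ascorbic acid] = 0.001175 / 0.03004 L = 0.0391 M.

0.0391 M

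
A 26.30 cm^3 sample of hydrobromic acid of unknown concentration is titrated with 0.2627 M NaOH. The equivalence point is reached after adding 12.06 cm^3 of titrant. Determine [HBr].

0.120 M

n(NaOH) delivered = 0.2627 x 0.01206 = 0.003168 mol.
For a 1:1 reaction, n(HBr) = 0.003168 mol.
[HBr] = 0.003168 mol / 0.02630 L = 0.120 M.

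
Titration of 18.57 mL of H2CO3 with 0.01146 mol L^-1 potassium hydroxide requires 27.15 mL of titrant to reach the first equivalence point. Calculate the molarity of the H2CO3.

0.0168 M

n(KOH) = 0.01146 x 0.02715 = 0.0003111 mol.
At the first equivalence point, 1 mol OH^- react per mol H2CO3, so n(H2CO3) = 0.0003111 / 1 = 0.0003111 mol.
[H2CO3] = 0.0003111 / 0.01857 L = 0.0168 M.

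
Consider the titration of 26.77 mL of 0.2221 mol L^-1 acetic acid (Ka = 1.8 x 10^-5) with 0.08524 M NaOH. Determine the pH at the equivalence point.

n(CH3COOH) = 0.2221 x 0.02677 = 0.005946 mol; V(NaOH) at equivalence = 0.005946/0.08524 = 0.06975 L.
At equivalence all the acid is converted to CH3COO-; total volume = 0.02677 + 0.06975 = 0.09652 L, so [CH3COO-] = 0.005946/0.09652 = 0.06160 M.
Kb = Kw/Ka = 1.0e-14 / 1.8 x 10^-5 = 5.56e-10.
[OH^-] = sqrt(Kb x [CH3COO-]) = sqrt(5.56e-10 x 0.06160) = 5.85e-6 M.
pOH = 5.23, so pH = 14.00 - 5.23 = 8.77.

8.77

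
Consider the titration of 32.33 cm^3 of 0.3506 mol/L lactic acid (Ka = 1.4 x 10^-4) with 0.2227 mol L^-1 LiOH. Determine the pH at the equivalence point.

8.49

n(HC3H5O3) = 0.3506 x 0.03233 = 0.01133 mol; V(LiOH) at equivalence = 0.01133/0.2227 = 0.05090 L.
At equivalence all the acid is converted to C3H5O3-; total volume = 0.03233 + 0.05090 = 0.08323 L, so [C3H5O3-] = 0.01133/0.08323 = 0.1362 M.
Kb = Kw/Ka = 1.0e-14 / 1.4 x 10^-4 = 7.14e-11.
[OH^-] = sqrt(Kb x [C3H5O3-]) = sqrt(7.14e-11 x 0.1362) = 3.12e-6 M.
pOH = 5.51, so pH = 14.00 - 5.51 = 8.49.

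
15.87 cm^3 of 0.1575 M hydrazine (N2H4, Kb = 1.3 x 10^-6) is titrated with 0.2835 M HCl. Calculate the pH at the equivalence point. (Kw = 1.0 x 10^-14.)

n(N2H4) = 0.1575 x 0.01587 = 0.002500 mol; V(HCl) at equivalence = 0.002500/0.2835 = 0.008817 L.
At equivalence the base is fully converted to N2H5+; total volume = 0.02469 L, so [N2H5+] = 0.002500/0.02469 = 0.1012 M.
Ka(N2H5+) = Kw/Kb = 1.0e-14 / 1.3 x 10^-6 = 7.69e-9.
[H^+] = sqrt(Ka x [N2H5+]) = sqrt(7.69e-9 x 0.1012) = 2.79e-5 M.
pH = -log(2.79e-5) = 4.55.

4.55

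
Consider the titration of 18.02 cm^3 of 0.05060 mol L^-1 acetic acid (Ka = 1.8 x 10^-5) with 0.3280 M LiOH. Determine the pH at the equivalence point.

n(CH3COOH) = 0.05060 x 0.01802 = 0.0009118 mol; V(LiOH) at equivalence = 0.0009118/0.3280 = 0.002780 L.
At equivalence all the acid is converted to CH3COO-; total volume = 0.01802 + 0.002780 = 0.02080 L, so [CH3COO-] = 0.0009118/0.02080 = 0.04384 M.
Kb = Kw/Ka = 1.0e-14 / 1.8 x 10^-5 = 5.56e-10.
[OH^-] = sqrt(Kb x [CH3COO-]) = sqrt(5.56e-10 x 0.04384) = 4.93e-6 M.
pOH = 5.31, so pH = 14.00 - 5.31 = 8.69.

8.69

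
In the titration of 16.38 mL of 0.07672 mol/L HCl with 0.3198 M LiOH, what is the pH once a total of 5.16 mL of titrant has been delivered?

12.26

n(acid) = 0.07672 x 0.01638 = 0.001257 mol; n(LiOH) added = 0.3198 x 0.005160 = 0.001650 mol.
Base is in excess by 0.001650 - 0.001257 = 0.0003935 mol in a total volume of 0.02154 L.
[OH^-] = 0.0003935/0.02154 = 0.01827 M, so pOH = 1.74 and pH = 14.00 - 1.74 = 12.26.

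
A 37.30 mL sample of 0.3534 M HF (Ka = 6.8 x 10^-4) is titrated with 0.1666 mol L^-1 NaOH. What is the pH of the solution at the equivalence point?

8.11

n(HF) = 0.3534 x 0.03730 = 0.01318 mol; V(NaOH) at equivalence = 0.01318/0.1666 = 0.07912 L.
At equivalence all the acid is converted to F-; total volume = 0.03730 + 0.07912 = 0.1164 L, so [F-] = 0.01318/0.1164 = 0.1132 M.
Kb = Kw/Ka = 1.0e-14 / 6.8 x 10^-4 = 1.47e-11.
[OH^-] = sqrt(Kb x [F-]) = sqrt(1.47e-11 x 0.1132) = 1.29e-6 M.
pOH = 5.89, so pH = 14.00 - 5.89 = 8.11.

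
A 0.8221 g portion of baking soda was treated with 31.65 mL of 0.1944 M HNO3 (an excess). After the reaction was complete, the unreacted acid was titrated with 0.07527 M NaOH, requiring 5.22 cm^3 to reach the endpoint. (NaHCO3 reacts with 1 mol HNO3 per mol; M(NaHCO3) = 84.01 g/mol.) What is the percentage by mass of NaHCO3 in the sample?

Total n(HNO3) added = 0.1944 x 0.03165 = 0.006153 mol.
n(NaOH) used = 0.07527 x 0.005220 = 0.0003929 mol, which equals the excess n(HNO3).
So n(HNO3) consumed by the sample = 0.006153 - 0.0003929 = 0.005760 mol.
n(NaHCO3) = 0.005760 / 1 = 0.005760 mol.
mass NaHCO3 = 0.005760 x 84.01 = 0.4839 g, so %NaHCO3 = 0.4839/0.8221 x 100 = 58.9%.

58.9%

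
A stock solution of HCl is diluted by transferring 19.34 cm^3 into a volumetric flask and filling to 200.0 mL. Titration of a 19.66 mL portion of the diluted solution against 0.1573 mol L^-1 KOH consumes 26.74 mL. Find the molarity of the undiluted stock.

n(KOH) = 0.1573 x 0.02674 = 0.004206 mol.
n(HCl) in the aliquot = 0.004206 mol.
[diluted HCl] = 0.004206 / 0.01966 = 0.2139 M.
Dilution factor = 200.0/19.34 = 10.34, so [stock] = 0.2139 x 10.34 = 2.21 M.

2.21 M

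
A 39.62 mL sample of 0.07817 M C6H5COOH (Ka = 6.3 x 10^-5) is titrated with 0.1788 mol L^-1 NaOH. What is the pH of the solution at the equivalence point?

n(C6H5COOH) = 0.07817 x 0.03962 = 0.003097 mol; V(NaOH) at equivalence = 0.003097/0.1788 = 0.01732 L.
At equivalence all the acid is converted to C6H5COO-; total volume = 0.03962 + 0.01732 = 0.05694 L, so [C6H5COO-] = 0.003097/0.05694 = 0.05439 M.
Kb = Kw/Ka = 1.0e-14 / 6.3 x 10^-5 = 1.59e-10.
[OH^-] = sqrt(Kb x [C6H5COO-]) = sqrt(1.59e-10 x 0.05439) = 2.94e-6 M.
pOH = 5.53, so pH = 14.00 - 5.53 = 8.47.

8.47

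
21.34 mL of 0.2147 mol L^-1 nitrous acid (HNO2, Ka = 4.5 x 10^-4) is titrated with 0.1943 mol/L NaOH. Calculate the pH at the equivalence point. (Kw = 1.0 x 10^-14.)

8.18

n(HNO2) = 0.2147 x 0.02134 = 0.004582 mol; V(NaOH) at equivalence = 0.004582/0.1943 = 0.02358 L.
At equivalence all the acid is converted to NO2-; total volume = 0.02134 + 0.02358 = 0.04492 L, so [NO2-] = 0.004582/0.04492 = 0.1020 M.
Kb = Kw/Ka = 1.0e-14 / 4.5 x 10^-4 = 2.22e-11.
[OH^-] = sqrt(Kb x [NO2-]) = sqrt(2.22e-11 x 0.1020) = 1.51e-6 M.
pOH = 5.82, so pH = 14.00 - 5.82 = 8.18.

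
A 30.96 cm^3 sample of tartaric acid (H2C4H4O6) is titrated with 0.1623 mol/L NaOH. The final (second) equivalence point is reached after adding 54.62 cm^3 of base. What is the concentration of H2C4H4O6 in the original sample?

0.143 M

n(NaOH) = 0.1623 x 0.05462 = 0.008865 mol.
At the final (second) equivalence point, 2 mol OH^- react per mol H2C4H4O6, so n(H2C4H4O6) = 0.008865 / 2 = 0.004432 mol.
[H2C4H4O6] = 0.004432 / 0.03096 L = 0.143 M.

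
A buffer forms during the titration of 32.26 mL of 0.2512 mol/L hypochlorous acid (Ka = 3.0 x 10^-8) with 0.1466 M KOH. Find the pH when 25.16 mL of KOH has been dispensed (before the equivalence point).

7.44

Initial n(HClO) = 0.2512 x 0.03226 = 0.008104 mol.
n(KOH) added = 0.1466 x 0.02516 = 0.003688 mol, converting that many moles of HClO to ClO-.
Remaining n(HClO) = 0.004415 mol; n(ClO-) = 0.003688 mol.
By Henderson-Hasselbalch, pH = pKa + log([A^-]/[HA]) = 7.52 + log(0.003688/0.004415) = 7.52 + (-0.08) = 7.44.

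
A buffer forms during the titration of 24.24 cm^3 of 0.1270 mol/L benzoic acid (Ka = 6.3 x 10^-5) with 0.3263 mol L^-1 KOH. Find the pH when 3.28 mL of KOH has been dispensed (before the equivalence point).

3.93

Initial n(C6H5COOH) = 0.1270 x 0.02424 = 0.003078 mol.
n(KOH) added = 0.3263 x 0.003280 = 0.001070 mol, converting that many moles of C6H5COOH to C6H5COO-.
Remaining n(C6H5COOH) = 0.002008 mol; n(C6H5COO-) = 0.001070 mol.
By Henderson-Hasselbalch, pH = pKa + log([A^-]/[HA]) = 4.20 + log(0.001070/0.002008) = 4.20 + (-0.27) = 3.93.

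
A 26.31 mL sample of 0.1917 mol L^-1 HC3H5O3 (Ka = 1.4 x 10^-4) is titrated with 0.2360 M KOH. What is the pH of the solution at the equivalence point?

n(HC3H5O3) = 0.1917 x 0.02631 = 0.005044 mol; V(KOH) at equivalence = 0.005044/0.2360 = 0.02137 L.
At equivalence all the acid is converted to C3H5O3-; total volume = 0.02631 + 0.02137 = 0.04768 L, so [C3H5O3-] = 0.005044/0.04768 = 0.1058 M.
Kb = Kw/Ka = 1.0e-14 / 1.4 x 10^-4 = 7.14e-11.
[OH^-] = sqrt(Kb x [C3H5O3-]) = sqrt(7.14e-11 x 0.1058) = 2.75e-6 M.
pOH = 5.56, so pH = 14.00 - 5.56 = 8.44.

8.44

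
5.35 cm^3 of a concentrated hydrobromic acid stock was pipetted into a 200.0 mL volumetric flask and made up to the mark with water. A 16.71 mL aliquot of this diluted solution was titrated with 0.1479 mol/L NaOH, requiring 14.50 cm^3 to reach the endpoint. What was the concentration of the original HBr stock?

n(NaOH) = 0.1479 x 0.01450 = 0.002145 mol.
n(HBr) in the aliquot = 0.002145 mol.
[diluted HBr] = 0.002145 / 0.01671 = 0.1283 M.
Dilution factor = 200.0/5.350 = 37.38, so [stock] = 0.1283 x 37.38 = 4.80 M.

4.80 M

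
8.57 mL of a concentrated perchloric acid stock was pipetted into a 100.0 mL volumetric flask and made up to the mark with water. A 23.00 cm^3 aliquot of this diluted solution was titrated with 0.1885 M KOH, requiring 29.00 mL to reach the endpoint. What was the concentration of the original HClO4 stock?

2.77 M

n(KOH) = 0.1885 x 0.02900 = 0.005467 mol.
n(HClO4) in the aliquot = 0.005467 mol.
[diluted HClO4] = 0.005467 / 0.02300 = 0.2377 M.
Dilution factor = 100.0/8.570 = 11.67, so [stock] = 0.2377 x 11.67 = 2.77 M.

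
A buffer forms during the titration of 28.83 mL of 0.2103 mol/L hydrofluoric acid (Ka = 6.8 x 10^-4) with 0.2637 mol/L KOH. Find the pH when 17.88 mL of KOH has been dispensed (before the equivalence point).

3.71

Initial n(HF) = 0.2103 x 0.02883 = 0.006063 mol.
n(KOH) added = 0.2637 x 0.01788 = 0.004715 mol, converting that many moles of HF to F-.
Remaining n(HF) = 0.001348 mol; n(F-) = 0.004715 mol.
By Henderson-Hasselbalch, pH = pKa + log([A^-]/[HA]) = 3.17 + log(0.004715/0.001348) = 3.17 + (+0.54) = 3.71.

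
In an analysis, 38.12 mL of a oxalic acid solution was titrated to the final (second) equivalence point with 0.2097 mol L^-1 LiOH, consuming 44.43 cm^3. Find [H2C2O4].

0.122 M

n(LiOH) = 0.2097 x 0.04443 = 0.009317 mol.
At the final (second) equivalence point, 2 mol OH^- react per mol H2C2O4, so n(H2C2O4) = 0.009317 / 2 = 0.004658 mol.
[H2C2O4] = 0.004658 / 0.03812 L = 0.122 M.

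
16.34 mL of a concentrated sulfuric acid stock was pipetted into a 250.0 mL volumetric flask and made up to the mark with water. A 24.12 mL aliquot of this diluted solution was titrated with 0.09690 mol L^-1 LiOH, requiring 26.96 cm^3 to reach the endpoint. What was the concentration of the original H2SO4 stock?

n(LiOH) = 0.09690 x 0.02696 = 0.002612 mol.
n(H2SO4) in the aliquot = 0.002612 x 1/2 = 0.001306 mol.
[diluted H2SO4] = 0.001306 / 0.02412 = 0.05415 M.
Dilution factor = 250.0/16.34 = 15.30, so [stock] = 0.05415 x 15.30 = 0.829 M.

0.829 M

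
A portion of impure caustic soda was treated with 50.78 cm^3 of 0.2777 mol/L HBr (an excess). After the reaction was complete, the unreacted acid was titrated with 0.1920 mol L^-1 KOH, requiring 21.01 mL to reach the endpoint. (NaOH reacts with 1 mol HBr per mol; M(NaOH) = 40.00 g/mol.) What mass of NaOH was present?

Total n(HBr) added = 0.2777 x 0.05078 = 0.01410 mol.
n(KOH) used = 0.1920 x 0.02101 = 0.004034 mol, which equals the excess n(HBr).
So n(HBr) consumed by the sample = 0.01410 - 0.004034 = 0.01007 mol.
n(NaOH) = 0.01007 / 1 = 0.01007 mol.
mass = 0.01007 mol x 40.00 g/mol = 0.403 g.

0.403 g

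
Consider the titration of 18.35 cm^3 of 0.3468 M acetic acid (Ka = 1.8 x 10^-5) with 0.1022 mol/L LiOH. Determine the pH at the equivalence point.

n(CH3COOH) = 0.3468 x 0.01835 = 0.006364 mol; V(LiOH) at equivalence = 0.006364/0.1022 = 0.06227 L.
At equivalence all the acid is converted to CH3COO-; total volume = 0.01835 + 0.06227 = 0.08062 L, so [CH3COO-] = 0.006364/0.08062 = 0.07894 M.
Kb = Kw/Ka = 1.0e-14 / 1.8 x 10^-5 = 5.56e-10.
[OH^-] = sqrt(Kb x [CH3COO-]) = sqrt(5.56e-10 x 0.07894) = 6.62e-6 M.
pOH = 5.18, so pH = 14.00 - 5.18 = 8.82.

8.82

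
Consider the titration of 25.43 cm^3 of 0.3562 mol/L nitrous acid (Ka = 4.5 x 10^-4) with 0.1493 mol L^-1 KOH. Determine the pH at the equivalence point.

n(HNO2) = 0.3562 x 0.02543 = 0.009058 mol; V(KOH) at equivalence = 0.009058/0.1493 = 0.06067 L.
At equivalence all the acid is converted to NO2-; total volume = 0.02543 + 0.06067 = 0.08610 L, so [NO2-] = 0.009058/0.08610 = 0.1052 M.
Kb = Kw/Ka = 1.0e-14 / 4.5 x 10^-4 = 2.22e-11.
[OH^-] = sqrt(Kb x [NO2-]) = sqrt(2.22e-11 x 0.1052) = 1.53e-6 M.
pOH = 5.82, so pH = 14.00 - 5.82 = 8.18.

8.18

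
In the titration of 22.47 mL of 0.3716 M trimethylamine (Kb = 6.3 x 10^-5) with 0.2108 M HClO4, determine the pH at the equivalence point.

5.34

n((CH3)3N) = 0.3716 x 0.02247 = 0.008350 mol; V(HClO4) at equivalence = 0.008350/0.2108 = 0.03961 L.
At equivalence the base is fully converted to (CH3)3NH+; total volume = 0.06208 L, so [(CH3)3NH+] = 0.008350/0.06208 = 0.1345 M.
Ka((CH3)3NH+) = Kw/Kb = 1.0e-14 / 6.3 x 10^-5 = 1.59e-10.
[H^+] = sqrt(Ka x [(CH3)3NH+]) = sqrt(1.59e-10 x 0.1345) = 4.62e-6 M.
pH = -log(4.62e-6) = 5.34.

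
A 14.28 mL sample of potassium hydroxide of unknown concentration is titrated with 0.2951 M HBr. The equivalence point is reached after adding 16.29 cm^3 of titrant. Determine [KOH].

0.337 M

n(HBr) delivered = 0.2951 x 0.01629 = 0.004807 mol.
For a 1:1 reaction, n(KOH) = 0.004807 mol.
[KOH] = 0.004807 mol / 0.01428 L = 0.337 M.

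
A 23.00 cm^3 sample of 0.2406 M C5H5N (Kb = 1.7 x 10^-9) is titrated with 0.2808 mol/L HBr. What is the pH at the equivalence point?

3.06

n(C5H5N) = 0.2406 x 0.02300 = 0.005534 mol; V(HBr) at equivalence = 0.005534/0.2808 = 0.01971 L.
At equivalence the base is fully converted to C5H5NH+; total volume = 0.04271 L, so [C5H5NH+] = 0.005534/0.04271 = 0.1296 M.
Ka(C5H5NH+) = Kw/Kb = 1.0e-14 / 1.7 x 10^-9 = 5.88e-6.
[H^+] = sqrt(Ka x [C5H5NH+]) = sqrt(5.88e-6 x 0.1296) = 0.000873 M.
pH = -log(0.000873) = 3.06.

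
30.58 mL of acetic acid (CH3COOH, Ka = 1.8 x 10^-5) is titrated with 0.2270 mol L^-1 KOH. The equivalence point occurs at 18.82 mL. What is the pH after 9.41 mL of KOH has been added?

9.41 mL is exactly half the equivalence volume (18.82/2), i.e. the half-equivalence point.
There, n(HA) = n(A^-), so pH = pKa = -log(1.8 x 10^-5) = 4.74.

4.74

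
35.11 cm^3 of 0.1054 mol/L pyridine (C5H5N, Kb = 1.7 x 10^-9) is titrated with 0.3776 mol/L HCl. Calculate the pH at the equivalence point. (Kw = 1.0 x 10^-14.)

3.16

n(C5H5N) = 0.1054 x 0.03511 = 0.003701 mol; V(HCl) at equivalence = 0.003701/0.3776 = 0.009800 L.
At equivalence the base is fully converted to C5H5NH+; total volume = 0.04491 L, so [C5H5NH+] = 0.003701/0.04491 = 0.08240 M.
Ka(C5H5NH+) = Kw/Kb = 1.0e-14 / 1.7 x 10^-9 = 5.88e-6.
[H^+] = sqrt(Ka x [C5H5NH+]) = sqrt(5.88e-6 x 0.08240) = 0.000696 M.
pH = -log(0.000696) = 3.16.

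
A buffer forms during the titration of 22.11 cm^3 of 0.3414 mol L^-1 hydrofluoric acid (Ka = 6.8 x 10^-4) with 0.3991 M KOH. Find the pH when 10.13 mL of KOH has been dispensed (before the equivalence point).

Initial n(HF) = 0.3414 x 0.02211 = 0.007548 mol.
n(KOH) added = 0.3991 x 0.01013 = 0.004043 mol, converting that many moles of HF to F-.
Remaining n(HF) = 0.003505 mol; n(F-) = 0.004043 mol.
By Henderson-Hasselbalch, pH = pKa + log([A^-]/[HA]) = 3.17 + log(0.004043/0.003505) = 3.17 + (+0.06) = 3.23.

3.23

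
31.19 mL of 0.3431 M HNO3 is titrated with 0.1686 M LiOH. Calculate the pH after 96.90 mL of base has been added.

12.64

n(acid) = 0.3431 x 0.03119 = 0.01070 mol; n(LiOH) added = 0.1686 x 0.09690 = 0.01634 mol.
Base is in excess by 0.01634 - 0.01070 = 0.005636 mol in a total volume of 0.1281 L.
[OH^-] = 0.005636/0.1281 = 0.04400 M, so pOH = 1.36 and pH = 14.00 - 1.36 = 12.64.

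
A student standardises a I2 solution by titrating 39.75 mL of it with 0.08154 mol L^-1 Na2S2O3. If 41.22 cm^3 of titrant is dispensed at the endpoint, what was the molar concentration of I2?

n(Na2S2O3) = 0.08154 x 0.04122 = 0.003361 mol.
From the balanced equation, 2 mol Na2S2O3 reacts with 1 mol I2, so n(I2) = 0.003361 x 1/2 = 0.001681 mol.
[I2] = 0.001681 / 0.03975 L = 0.0423 M.

0.0423 M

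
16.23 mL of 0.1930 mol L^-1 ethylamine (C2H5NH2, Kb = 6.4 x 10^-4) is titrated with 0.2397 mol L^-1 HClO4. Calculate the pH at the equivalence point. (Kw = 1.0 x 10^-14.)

5.89

n(C2H5NH2) = 0.1930 x 0.01623 = 0.003132 mol; V(HClO4) at equivalence = 0.003132/0.2397 = 0.01307 L.
At equivalence the base is fully converted to C2H5NH3+; total volume = 0.02930 L, so [C2H5NH3+] = 0.003132/0.02930 = 0.1069 M.
Ka(C2H5NH3+) = Kw/Kb = 1.0e-14 / 6.4 x 10^-4 = 1.56e-11.
[H^+] = sqrt(Ka x [C2H5NH3+]) = sqrt(1.56e-11 x 0.1069) = 1.29e-6 M.
pH = -log(1.29e-6) = 5.89.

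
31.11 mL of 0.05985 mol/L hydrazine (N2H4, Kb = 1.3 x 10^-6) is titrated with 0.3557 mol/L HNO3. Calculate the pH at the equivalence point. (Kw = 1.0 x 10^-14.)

4.70

n(N2H4) = 0.05985 x 0.03111 = 0.001862 mol; V(HNO3) at equivalence = 0.001862/0.3557 = 0.005235 L.
At equivalence the base is fully converted to N2H5+; total volume = 0.03634 L, so [N2H5+] = 0.001862/0.03634 = 0.05123 M.
Ka(N2H5+) = Kw/Kb = 1.0e-14 / 1.3 x 10^-6 = 7.69e-9.
[H^+] = sqrt(Ka x [N2H5+]) = sqrt(7.69e-9 x 0.05123) = 1.99e-5 M.
pH = -log(1.99e-5) = 4.70.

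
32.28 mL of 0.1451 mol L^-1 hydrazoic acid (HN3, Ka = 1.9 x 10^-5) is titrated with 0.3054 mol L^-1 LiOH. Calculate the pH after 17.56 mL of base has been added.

n(acid) = 0.1451 x 0.03228 = 0.004684 mol; n(LiOH) added = 0.3054 x 0.01756 = 0.005363 mol.
Base is in excess by 0.005363 - 0.004684 = 0.0006790 mol in a total volume of 0.04984 L.
[OH^-] = 0.0006790/0.04984 = 0.01362 M, so pOH = 1.87 and pH = 14.00 - 1.87 = 12.13.

12.13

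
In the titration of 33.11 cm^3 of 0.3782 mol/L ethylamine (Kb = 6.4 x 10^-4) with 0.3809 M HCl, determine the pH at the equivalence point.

5.76

n(C2H5NH2) = 0.3782 x 0.03311 = 0.01252 mol; V(HCl) at equivalence = 0.01252/0.3809 = 0.03288 L.
At equivalence the base is fully converted to C2H5NH3+; total volume = 0.06599 L, so [C2H5NH3+] = 0.01252/0.06599 = 0.1898 M.
Ka(C2H5NH3+) = Kw/Kb = 1.0e-14 / 6.4 x 10^-4 = 1.56e-11.
[H^+] = sqrt(Ka x [C2H5NH3+]) = sqrt(1.56e-11 x 0.1898) = 1.72e-6 M.
pH = -log(1.72e-6) = 5.76.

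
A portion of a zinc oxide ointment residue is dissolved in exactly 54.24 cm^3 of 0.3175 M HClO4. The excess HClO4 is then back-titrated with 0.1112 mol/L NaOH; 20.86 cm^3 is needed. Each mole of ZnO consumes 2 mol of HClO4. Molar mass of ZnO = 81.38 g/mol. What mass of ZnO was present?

Total n(HClO4) added = 0.3175 x 0.05424 = 0.01722 mol.
n(NaOH) used = 0.1112 x 0.02086 = 0.002320 mol, which equals the excess n(HClO4).
So n(HClO4) consumed by the sample = 0.01722 - 0.002320 = 0.01490 mol.
n(ZnO) = 0.01490 / 2 = 0.007451 mol.
mass = 0.007451 mol x 81.38 g/mol = 0.606 g.

0.606 g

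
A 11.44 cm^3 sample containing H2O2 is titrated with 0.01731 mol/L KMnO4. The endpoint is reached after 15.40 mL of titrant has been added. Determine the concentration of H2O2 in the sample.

n(KMnO4) = 0.01731 x 0.01540 = 0.0002666 mol.
From the balanced equation, 2 mol KMnO4 reacts with 5 mol H2O2, so n(H2O2) = 0.0002666 x 5/2 = 0.0006664 mol.
[H2O2] = 0.0006664 / 0.01144 L = 0.0583 M.

0.0583 M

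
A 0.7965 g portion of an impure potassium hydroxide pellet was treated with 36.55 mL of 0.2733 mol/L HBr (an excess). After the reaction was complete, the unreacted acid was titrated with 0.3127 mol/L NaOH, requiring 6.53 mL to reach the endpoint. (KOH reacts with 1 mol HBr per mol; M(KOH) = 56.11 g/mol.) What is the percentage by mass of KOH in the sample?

Total n(HBr) added = 0.2733 x 0.03655 = 0.009989 mol.
n(NaOH) used = 0.3127 x 0.006530 = 0.002042 mol, which equals the excess n(HBr).
So n(HBr) consumed by the sample = 0.009989 - 0.002042 = 0.007947 mol.
n(KOH) = 0.007947 / 1 = 0.007947 mol.
mass KOH = 0.007947 x 56.11 = 0.4459 g, so %KOH = 0.4459/0.7965 x 100 = 56.0%.

56.0%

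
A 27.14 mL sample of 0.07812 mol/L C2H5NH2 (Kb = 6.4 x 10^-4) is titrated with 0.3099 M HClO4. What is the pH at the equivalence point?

6.01

n(C2H5NH2) = 0.07812 x 0.02714 = 0.002120 mol; V(HClO4) at equivalence = 0.002120/0.3099 = 0.006841 L.
At equivalence the base is fully converted to C2H5NH3+; total volume = 0.03398 L, so [C2H5NH3+] = 0.002120/0.03398 = 0.06239 M.
Ka(C2H5NH3+) = Kw/Kb = 1.0e-14 / 6.4 x 10^-4 = 1.56e-11.
[H^+] = sqrt(Ka x [C2H5NH3+]) = sqrt(1.56e-11 x 0.06239) = 9.87e-7 M.
pH = -log(9.87e-7) = 6.01.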